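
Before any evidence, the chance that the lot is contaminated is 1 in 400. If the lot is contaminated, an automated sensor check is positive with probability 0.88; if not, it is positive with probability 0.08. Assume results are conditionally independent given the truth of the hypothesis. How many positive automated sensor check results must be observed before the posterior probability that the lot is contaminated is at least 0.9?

Prior odds = 0.0025/0.9975 = 1/399.
Likelihood ratio of a positive = 0.88/0.08 = 11.
Target posterior odds = 0.9/0.1 = 9.
Require 11ⁿ ≥ 9 ÷ (1/399) = 3591.
11³ = 1331 falls short of 3591 but 11⁴ = 14641 reaches it, so n = 4.

4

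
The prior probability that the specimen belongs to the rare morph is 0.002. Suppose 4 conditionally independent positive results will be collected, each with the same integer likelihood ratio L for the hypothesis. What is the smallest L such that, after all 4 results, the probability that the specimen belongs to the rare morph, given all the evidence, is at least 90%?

9

Prior odds = 0.002/0.998 = 1/499.
Target odds = 0.9/0.1 = 9.
Need L⁴ ≥ 9 ÷ (1/499) = 4491.
8⁴ = 4096 < 4491 ≤ 6561 = 9⁴, so L = 9.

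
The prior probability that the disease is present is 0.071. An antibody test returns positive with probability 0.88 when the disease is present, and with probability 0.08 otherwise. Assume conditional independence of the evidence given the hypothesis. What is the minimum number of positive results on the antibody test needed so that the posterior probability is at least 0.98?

Prior odds = 0.071/0.929 = 71/929.
Likelihood ratio of a positive result = 0.88/0.08 = 11.
Target posterior odds = 0.98/0.02 = 49.
Require 11ⁿ ≥ 49 ÷ (71/929) = 45521/71.
11² = 121 falls short of 45521/71 but 11³ = 1331 reaches it, so n = 3.

3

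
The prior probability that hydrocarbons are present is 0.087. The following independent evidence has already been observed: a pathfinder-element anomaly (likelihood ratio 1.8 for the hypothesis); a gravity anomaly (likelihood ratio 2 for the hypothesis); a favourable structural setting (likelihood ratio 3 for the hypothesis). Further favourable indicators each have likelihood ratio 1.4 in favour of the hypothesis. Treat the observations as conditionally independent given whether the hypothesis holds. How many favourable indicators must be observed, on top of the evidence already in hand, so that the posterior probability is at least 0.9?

7

Prior odds = 0.087/0.913 = 87/913.
Combined Bayes factor of the evidence already in hand = 1.8 × 2 × 3 = 10.8.
Odds after that evidence = (87/913) × 10.8 = 4698/4565.
Target odds = 0.9/0.1 = 9.
Need 1.4ⁿ ≥ 9 ÷ (4698/4565) = 4565/522.
1.4⁶ = 117649/15625 falls short of 4565/522 but 1.4⁷ = 823543/78125 reaches it, so n = 7.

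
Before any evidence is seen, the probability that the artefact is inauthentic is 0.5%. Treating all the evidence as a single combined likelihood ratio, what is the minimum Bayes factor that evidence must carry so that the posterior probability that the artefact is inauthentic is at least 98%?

9751

Prior odds = 0.005/0.995 = 1/199.
Target odds = 0.98/0.02 = 49.
Required Bayes factor = 49 ÷ (1/199) = 9751.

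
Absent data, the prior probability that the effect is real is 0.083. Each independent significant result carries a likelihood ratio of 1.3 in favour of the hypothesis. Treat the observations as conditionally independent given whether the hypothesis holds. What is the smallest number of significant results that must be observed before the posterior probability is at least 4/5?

15

Prior odds = 0.083/0.917 = 83/917.
Likelihood ratio per significant result = 1.3.
Target posterior odds = 0.8/0.2 = 4.
Require 1.3ⁿ ≥ 4 ÷ (83/917) = 3668/83.
1.3¹⁴ ≈39.3738 falls short of 3668/83 but 1.3¹⁵ ≈51.1859 reaches it, so n = 15.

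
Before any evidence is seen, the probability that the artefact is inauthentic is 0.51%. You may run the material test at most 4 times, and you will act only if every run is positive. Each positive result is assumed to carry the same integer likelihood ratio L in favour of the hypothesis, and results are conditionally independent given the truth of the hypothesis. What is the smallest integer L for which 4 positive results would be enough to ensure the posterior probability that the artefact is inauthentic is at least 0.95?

Prior odds = 0.0051/0.9949 = 51/9949.
Target odds = 0.95/0.05 = 19.
Need L⁴ ≥ 19 ÷ (51/9949) = 189031/51.
7⁴ = 2401 < 189031/51 ≤ 4096 = 8⁴, so L = 8.

8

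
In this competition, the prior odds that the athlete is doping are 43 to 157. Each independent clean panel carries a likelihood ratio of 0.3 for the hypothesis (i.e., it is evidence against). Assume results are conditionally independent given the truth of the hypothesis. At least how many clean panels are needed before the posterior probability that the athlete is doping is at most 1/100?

3

Prior odds = 43/157.
Likelihood ratio per clean panel = 0.3.
Target posterior odds = 0.01/0.99 = 1/99.
Need (43/157) × 0.3ⁿ ≤ 1/99, i.e. 0.3ⁿ ≤ 157/4257.
0.3² = 0.09 is still above 157/4257 but 0.3³ = 0.027 is at or below it, so n = 3.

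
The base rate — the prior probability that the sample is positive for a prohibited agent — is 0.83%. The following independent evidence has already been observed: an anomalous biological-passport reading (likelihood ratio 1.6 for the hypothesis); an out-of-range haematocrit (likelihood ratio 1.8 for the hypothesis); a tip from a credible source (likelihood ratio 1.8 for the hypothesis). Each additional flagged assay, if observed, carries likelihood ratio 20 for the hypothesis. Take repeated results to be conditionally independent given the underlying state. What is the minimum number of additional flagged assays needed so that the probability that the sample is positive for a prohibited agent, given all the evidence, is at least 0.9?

2

Prior odds = 0.0083/0.9917 = 83/9917.
Combined Bayes factor of the evidence already in hand = 1.6 × 1.8 × 1.8 = 5.184.
Odds after that evidence = (83/9917) × 5.184 = 53784/1239625.
Target odds = 0.9/0.1 = 9.
Need 20ⁿ ≥ 9 ÷ (53784/1239625) = 1239625/5976.
20¹ = 20 falls short of 1239625/5976 but 20² = 400 reaches it, so n = 2.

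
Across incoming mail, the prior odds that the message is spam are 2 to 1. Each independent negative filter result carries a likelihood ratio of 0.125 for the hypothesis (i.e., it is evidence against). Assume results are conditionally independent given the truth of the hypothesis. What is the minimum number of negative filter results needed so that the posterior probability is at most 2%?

3

Prior odds = 2.
Likelihood ratio per negative filter result = 0.125.
Target odds: 0.02 ÷ 0.98 = 1/49.
Need 2 × 0.125ⁿ ≤ 1/49, i.e. 0.125ⁿ ≤ 1/98.
0.125² = 0.015625 is still above 1/98 but 0.125³ = 0.001953125 is at or below it, so n = 3.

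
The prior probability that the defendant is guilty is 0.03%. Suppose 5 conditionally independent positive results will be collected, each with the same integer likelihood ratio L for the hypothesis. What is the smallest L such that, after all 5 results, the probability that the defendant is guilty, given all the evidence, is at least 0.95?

10

Prior odds = 0.0003/0.9997 = 3/9997.
Target odds = 0.95/0.05 = 19.
Need L⁵ ≥ 19 ÷ (3/9997) = 189943/3.
9⁵ = 59049 < 189943/3 ≤ 100000 = 10⁵, so L = 10.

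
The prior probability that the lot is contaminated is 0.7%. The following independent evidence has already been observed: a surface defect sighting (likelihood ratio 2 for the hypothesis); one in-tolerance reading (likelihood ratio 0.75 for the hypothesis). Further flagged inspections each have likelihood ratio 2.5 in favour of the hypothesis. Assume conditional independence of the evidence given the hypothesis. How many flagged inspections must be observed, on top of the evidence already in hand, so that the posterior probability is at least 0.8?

7

Prior odds = 0.007/0.993 = 7/993.
Combined Bayes factor of the evidence already in hand = 2 × 0.75 = 1.5.
Odds after that evidence = (7/993) × 1.5 = 7/662.
Target odds = 0.8/0.2 = 4.
Need 2.5ⁿ ≥ 4 ÷ (7/662) = 2648/7.
2.5⁶ = 244.140625 falls short of 2648/7 but 2.5⁷ = 610.3515625 reaches it, so n = 7.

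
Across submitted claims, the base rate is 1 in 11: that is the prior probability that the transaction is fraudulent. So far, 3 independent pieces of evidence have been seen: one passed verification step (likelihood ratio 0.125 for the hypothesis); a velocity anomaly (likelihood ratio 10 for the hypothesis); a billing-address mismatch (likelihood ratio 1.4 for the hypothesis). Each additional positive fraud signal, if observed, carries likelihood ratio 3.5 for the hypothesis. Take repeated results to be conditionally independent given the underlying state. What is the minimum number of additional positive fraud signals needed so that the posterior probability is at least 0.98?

5

Prior odds = (1/11)/(10/11) = 0.1.
Combined Bayes factor of the evidence already in hand = 0.125 × 10 × 1.4 = 1.75.
Odds after that evidence = 0.1 × 1.75 = 0.175.
Target odds = 0.98/0.02 = 49.
Need 3.5ⁿ ≥ 49 ÷ 0.175 = 280.
3.5⁴ = 150.0625 falls short of 280 but 3.5⁵ = 525.21875 reaches it, so n = 5.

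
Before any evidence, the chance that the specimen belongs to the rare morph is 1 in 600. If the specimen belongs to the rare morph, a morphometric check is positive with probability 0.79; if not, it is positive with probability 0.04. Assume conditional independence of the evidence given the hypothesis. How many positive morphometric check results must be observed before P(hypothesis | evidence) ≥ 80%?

3

Prior odds: (1/600) ÷ (599/600) = 1/599.
Likelihood ratio of a positive = 0.79/0.04 = 19.75.
Target odds: 0.8 ÷ 0.2 = 4.
Need (1/599) × 19.75ⁿ ≥ 4, i.e. 19.75ⁿ ≥ 2396.
19.75² = 390.0625 falls short of 2396 but 19.75³ = 7703.734375 reaches it, so n = 3.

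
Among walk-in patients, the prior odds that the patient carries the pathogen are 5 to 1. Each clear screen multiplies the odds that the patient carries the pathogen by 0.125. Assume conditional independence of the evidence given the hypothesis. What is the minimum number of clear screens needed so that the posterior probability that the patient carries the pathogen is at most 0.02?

Prior odds = 5.
Likelihood ratio per clear screen = 0.125.
Target odds: 0.02 ÷ 0.98 = 1/49.
Need 5 × 0.125ⁿ ≤ 1/49, i.e. 0.125ⁿ ≤ 1/245.
0.125² = 0.015625 is still above 1/245 but 0.125³ = 0.001953125 is at or below it, so n = 3.

3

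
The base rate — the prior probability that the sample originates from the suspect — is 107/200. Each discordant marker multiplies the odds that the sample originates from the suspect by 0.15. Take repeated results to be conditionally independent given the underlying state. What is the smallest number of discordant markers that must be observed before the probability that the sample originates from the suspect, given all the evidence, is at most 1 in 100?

3

Prior odds: 0.535 ÷ 0.465 = 107/93.
Likelihood ratio per discordant marker = 0.15.
Target odds: 0.01 ÷ 0.99 = 1/99.
Need (107/93) × 0.15ⁿ ≤ 1/99, i.e. 0.15ⁿ ≤ 31/3531.
0.15² = 0.0225 is still above 31/3531 but 0.15³ = 0.003375 is at or below it, so n = 3.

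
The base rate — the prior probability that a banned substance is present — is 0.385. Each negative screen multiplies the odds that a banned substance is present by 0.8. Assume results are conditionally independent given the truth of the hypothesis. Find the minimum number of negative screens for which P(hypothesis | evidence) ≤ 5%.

Prior odds = 0.385/0.615 = 77/123.
Likelihood ratio per negative screen = 0.8.
Target odds: 0.05 ÷ 0.95 = 1/19.
Require 0.8ⁿ ≤ 1/19 ÷ (77/123) = 123/1463.
0.8¹¹ = 4194304/48828125 is still above 123/1463 but 0.8¹² = 16777216/244140625 is at or below it, so n = 12.

12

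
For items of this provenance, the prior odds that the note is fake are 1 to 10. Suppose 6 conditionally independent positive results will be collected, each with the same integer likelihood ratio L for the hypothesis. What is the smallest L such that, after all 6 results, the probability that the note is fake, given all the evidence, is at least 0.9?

Prior odds = 0.1.
Target odds = 0.9/0.1 = 9.
Need L⁶ ≥ 9 ÷ 0.1 = 90.
2⁶ = 64 < 90 ≤ 729 = 3⁶, so L = 3.

3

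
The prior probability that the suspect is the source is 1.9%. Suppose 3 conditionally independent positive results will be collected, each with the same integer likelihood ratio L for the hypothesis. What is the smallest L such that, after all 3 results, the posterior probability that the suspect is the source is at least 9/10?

Prior odds = 0.019/0.981 = 19/981.
Target odds = 0.9/0.1 = 9.
Need L³ ≥ 9 ÷ (19/981) = 8829/19.
7³ = 343 < 8829/19 ≤ 512 = 8³, so L = 8.

8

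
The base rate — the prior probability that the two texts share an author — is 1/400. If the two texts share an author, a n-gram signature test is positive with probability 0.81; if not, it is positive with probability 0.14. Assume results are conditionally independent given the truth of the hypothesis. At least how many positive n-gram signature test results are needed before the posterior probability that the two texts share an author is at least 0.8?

5

Prior odds: 0.0025 ÷ 0.9975 = 1/399.
Likelihood ratio of a positive = 0.81/0.14 = 81/14.
Target posterior odds = 0.8/0.2 = 4.
Require (81/14)ⁿ ≥ 4 ÷ (1/399) = 1596.
(81/14)⁴ = 43046721/38416 falls short of 1596 but (81/14)⁵ ≈6483.13 reaches it, so n = 5.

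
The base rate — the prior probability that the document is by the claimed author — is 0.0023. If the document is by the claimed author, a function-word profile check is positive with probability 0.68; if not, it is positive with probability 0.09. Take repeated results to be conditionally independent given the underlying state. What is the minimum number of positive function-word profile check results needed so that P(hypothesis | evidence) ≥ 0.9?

Prior odds: 0.0023 ÷ 0.9977 = 23/9977.
Likelihood ratio of a positive = 0.68/0.09 = 68/9.
Target posterior odds = 0.9/0.1 = 9.
Require (68/9)ⁿ ≥ 9 ÷ (23/9977) = 89793/23.
(68/9)⁴ = 21381376/6561 falls short of 89793/23 but (68/9)⁵ ≈24622.5 reaches it, so n = 5.

5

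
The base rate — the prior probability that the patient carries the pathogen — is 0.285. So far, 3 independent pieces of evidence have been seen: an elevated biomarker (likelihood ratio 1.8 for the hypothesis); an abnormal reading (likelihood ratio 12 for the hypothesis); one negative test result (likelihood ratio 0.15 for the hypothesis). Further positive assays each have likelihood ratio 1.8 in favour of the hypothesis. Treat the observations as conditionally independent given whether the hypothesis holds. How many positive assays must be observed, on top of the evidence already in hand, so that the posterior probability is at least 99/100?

Prior odds = 0.285/0.715 = 57/143.
Combined Bayes factor of the evidence already in hand = 1.8 × 12 × 0.15 = 3.24.
Odds after that evidence = (57/143) × 3.24 = 4617/3575.
Target odds = 0.99/0.01 = 99.
Need 1.8ⁿ ≥ 99 ÷ (4617/3575) = 39325/513.
1.8⁷ = 4782969/78125 falls short of 39325/513 but 1.8⁸ = 43046721/390625 reaches it, so n = 8.

8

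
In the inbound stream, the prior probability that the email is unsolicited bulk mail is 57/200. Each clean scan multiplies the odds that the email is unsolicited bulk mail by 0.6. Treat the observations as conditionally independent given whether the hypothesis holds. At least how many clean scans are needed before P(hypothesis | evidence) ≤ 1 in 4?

1

Prior odds = 0.285/0.715 = 57/143.
Likelihood ratio per clean scan = 0.6.
Target odds: 0.25 ÷ 0.75 = 1/3.
Require 0.6ⁿ ≤ 1/3 ÷ (57/143) = 143/171.
0.6¹ = 0.6, which is already at or below the required 143/171; so n = 1.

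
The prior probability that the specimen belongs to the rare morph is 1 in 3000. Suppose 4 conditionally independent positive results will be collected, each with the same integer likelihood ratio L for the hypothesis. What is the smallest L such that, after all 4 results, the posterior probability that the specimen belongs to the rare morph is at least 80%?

Prior odds = (1/3000)/(2999/3000) = 1/2999.
Target odds = 0.8/0.2 = 4.
Need L⁴ ≥ 4 ÷ (1/2999) = 11996.
10⁴ = 10000 < 11996 ≤ 14641 = 11⁴, so L = 11.

11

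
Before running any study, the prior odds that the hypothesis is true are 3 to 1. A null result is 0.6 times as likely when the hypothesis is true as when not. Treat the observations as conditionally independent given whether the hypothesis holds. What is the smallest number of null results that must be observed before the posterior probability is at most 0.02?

10

Prior odds = 3.
Likelihood ratio per null result = 0.6.
Target odds: 0.02 ÷ 0.98 = 1/49.
Need 3 × 0.6ⁿ ≤ 1/49, i.e. 0.6ⁿ ≤ 1/147.
0.6⁹ = 19683/1953125 is still above 1/147 but 0.6¹⁰ = 59049/9765625 is at or below it, so n = 10.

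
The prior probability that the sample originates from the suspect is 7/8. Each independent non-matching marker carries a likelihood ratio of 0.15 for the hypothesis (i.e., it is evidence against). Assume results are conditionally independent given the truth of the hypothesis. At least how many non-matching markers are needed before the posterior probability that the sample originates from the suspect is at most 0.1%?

5

Prior odds: 0.875 ÷ 0.125 = 7.
Likelihood ratio per non-matching marker = 0.15.
Target posterior odds = 0.001/0.999 = 1/999.
Require 0.15ⁿ ≤ 1/999 ÷ 7 = 1/6993.
0.15⁴ = 81/160000 is still above 1/6993 but 0.15⁵ = 243/3200000 is at or below it, so n = 5.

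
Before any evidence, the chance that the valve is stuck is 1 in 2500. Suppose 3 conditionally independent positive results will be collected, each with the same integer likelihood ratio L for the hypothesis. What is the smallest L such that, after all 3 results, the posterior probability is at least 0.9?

Prior odds = 0.0004/0.9996 = 1/2499.
Target odds = 0.9/0.1 = 9.
Need L³ ≥ 9 ÷ (1/2499) = 22491.
28³ = 21952 < 22491 ≤ 24389 = 29³, so L = 29.

29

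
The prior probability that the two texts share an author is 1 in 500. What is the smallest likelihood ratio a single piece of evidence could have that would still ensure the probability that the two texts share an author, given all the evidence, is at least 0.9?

4491

Prior odds = 0.002/0.998 = 1/499.
Target odds = 0.9/0.1 = 9.
Required Bayes factor = 9 ÷ (1/499) = 4491.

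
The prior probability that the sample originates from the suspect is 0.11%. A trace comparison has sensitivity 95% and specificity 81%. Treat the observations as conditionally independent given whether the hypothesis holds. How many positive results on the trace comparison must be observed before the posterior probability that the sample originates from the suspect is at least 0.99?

8

Prior odds = 0.0011/0.9989 = 11/9989.
False-positive rate = 1 − 0.81 = 0.19; likelihood ratio of a positive = 0.95/0.19 = 5.
Target odds: 0.99 ÷ 0.01 = 99.
Require 5ⁿ ≥ 99 ÷ (11/9989) = 89901.
5⁷ = 78125 falls short of 89901 but 5⁸ = 390625 reaches it, so n = 8.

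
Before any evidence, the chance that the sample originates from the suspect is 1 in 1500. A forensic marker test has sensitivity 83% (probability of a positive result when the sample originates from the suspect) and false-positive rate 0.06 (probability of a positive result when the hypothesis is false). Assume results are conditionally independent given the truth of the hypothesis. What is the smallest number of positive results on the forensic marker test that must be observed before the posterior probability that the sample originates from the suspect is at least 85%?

4

Prior odds = (1/1500)/(1499/1500) = 1/1499.
Likelihood ratio of a positive result = 0.83/0.06 = 83/6.
Target posterior odds = 0.85/0.15 = 17/3.
Require (83/6)ⁿ ≥ 17/3 ÷ (1/1499) = 25483/3.
(83/6)³ = 571787/216 falls short of 25483/3 but (83/6)⁴ = 47458321/1296 reaches it, so n = 4.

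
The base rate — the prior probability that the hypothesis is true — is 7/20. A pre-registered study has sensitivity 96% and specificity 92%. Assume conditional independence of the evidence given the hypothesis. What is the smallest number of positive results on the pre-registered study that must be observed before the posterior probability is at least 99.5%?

3

Prior odds: 0.35 ÷ 0.65 = 7/13.
False-positive rate = 1 − 0.92 = 0.08; likelihood ratio of a positive = 0.96/0.08 = 12.
Target posterior odds = 0.995/0.005 = 199.
Need (7/13) × 12ⁿ ≥ 199, i.e. 12ⁿ ≥ 2587/7.
12² = 144 falls short of 2587/7 but 12³ = 1728 reaches it, so n = 3.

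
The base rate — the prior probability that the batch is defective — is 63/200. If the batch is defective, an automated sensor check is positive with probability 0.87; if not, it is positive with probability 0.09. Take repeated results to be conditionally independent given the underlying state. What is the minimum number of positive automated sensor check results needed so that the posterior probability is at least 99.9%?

Prior odds = 0.315/0.685 = 63/137.
Likelihood ratio of a positive = 0.87/0.09 = 29/3.
Target posterior odds = 0.999/0.001 = 999.
Require (29/3)ⁿ ≥ 999 ÷ (63/137) = 15207/7.
(29/3)³ = 24389/27 falls short of 15207/7 but (29/3)⁴ = 707281/81 reaches it, so n = 4.

4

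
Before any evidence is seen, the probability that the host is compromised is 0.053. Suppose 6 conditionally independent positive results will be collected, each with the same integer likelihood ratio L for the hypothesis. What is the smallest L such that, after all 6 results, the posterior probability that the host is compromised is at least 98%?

4

Prior odds = 0.053/0.947 = 53/947.
Target odds = 0.98/0.02 = 49.
Need L⁶ ≥ 49 ÷ (53/947) = 46403/53.
3⁶ = 729 < 46403/53 ≤ 4096 = 4⁶, so L = 4.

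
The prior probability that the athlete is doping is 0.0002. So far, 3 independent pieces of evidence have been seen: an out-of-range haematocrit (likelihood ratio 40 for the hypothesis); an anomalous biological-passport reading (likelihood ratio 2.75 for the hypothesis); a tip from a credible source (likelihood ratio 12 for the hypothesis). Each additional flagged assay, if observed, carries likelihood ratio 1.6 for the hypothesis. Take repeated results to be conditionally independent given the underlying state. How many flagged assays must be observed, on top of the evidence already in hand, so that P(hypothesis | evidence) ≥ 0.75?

Prior odds = 0.0002/0.9998 = 1/4999.
Combined Bayes factor of the evidence already in hand = 40 × 2.75 × 12 = 1320.
Odds after that evidence = (1/4999) × 1320 = 1320/4999.
Target odds = 0.75/0.25 = 3.
Need 1.6ⁿ ≥ 3 ÷ (1320/4999) = 4999/440.
1.6⁵ = 10.48576 falls short of 4999/440 but 1.6⁶ = 262144/15625 reaches it, so n = 6.

6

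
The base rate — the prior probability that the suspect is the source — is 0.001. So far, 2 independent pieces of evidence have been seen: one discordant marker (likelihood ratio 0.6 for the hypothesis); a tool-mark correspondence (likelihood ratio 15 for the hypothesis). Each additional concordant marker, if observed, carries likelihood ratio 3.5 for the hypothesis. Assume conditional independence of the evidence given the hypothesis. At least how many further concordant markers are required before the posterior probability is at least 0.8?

5

Prior odds = 0.001/0.999 = 1/999.
Combined Bayes factor of the evidence already in hand = 0.6 × 15 = 9.
Odds after that evidence = (1/999) × 9 = 1/111.
Target odds = 0.8/0.2 = 4.
Need 3.5ⁿ ≥ 4 ÷ (1/111) = 444.
3.5⁴ = 150.0625 falls short of 444 but 3.5⁵ = 525.21875 reaches it, so n = 5.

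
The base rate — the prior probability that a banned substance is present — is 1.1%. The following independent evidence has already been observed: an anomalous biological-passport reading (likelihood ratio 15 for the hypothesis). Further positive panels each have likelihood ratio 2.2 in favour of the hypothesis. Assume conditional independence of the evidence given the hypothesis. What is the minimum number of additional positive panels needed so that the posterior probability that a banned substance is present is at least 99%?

9

Prior odds = 0.011/0.989 = 11/989.
Bayes factor of the evidence already in hand = 15.
Odds after that evidence = (11/989) × 15 = 165/989.
Target odds = 0.99/0.01 = 99.
Need 2.2ⁿ ≥ 99 ÷ (165/989) = 593.4.
2.2⁸ = 214358881/390625 falls short of 593.4 but 2.2⁹ ≈1207.27 reaches it, so n = 9.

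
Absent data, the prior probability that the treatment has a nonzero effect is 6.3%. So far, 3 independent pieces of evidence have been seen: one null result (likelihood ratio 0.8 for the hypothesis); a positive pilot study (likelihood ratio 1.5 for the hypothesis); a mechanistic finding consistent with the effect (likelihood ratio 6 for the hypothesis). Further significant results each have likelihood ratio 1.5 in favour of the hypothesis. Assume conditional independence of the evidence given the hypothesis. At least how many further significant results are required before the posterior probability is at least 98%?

12

Prior odds = 0.063/0.937 = 63/937.
Combined Bayes factor of the evidence already in hand = 0.8 × 1.5 × 6 = 7.2.
Odds after that evidence = (63/937) × 7.2 = 2268/4685.
Target odds = 0.98/0.02 = 49.
Need 1.5ⁿ ≥ 49 ÷ (2268/4685) = 32795/324.
1.5¹¹ = 177147/2048 falls short of 32795/324 but 1.5¹² = 531441/4096 reaches it, so n = 12.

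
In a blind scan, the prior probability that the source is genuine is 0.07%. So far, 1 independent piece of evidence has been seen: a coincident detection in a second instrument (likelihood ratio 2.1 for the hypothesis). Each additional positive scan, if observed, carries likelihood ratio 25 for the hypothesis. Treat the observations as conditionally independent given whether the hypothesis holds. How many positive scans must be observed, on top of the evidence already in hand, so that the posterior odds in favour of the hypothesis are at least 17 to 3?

Prior odds = 0.0007/0.9993 = 7/9993.
Bayes factor of the evidence already in hand = 2.1.
Odds after that evidence = (7/9993) × 2.1 = 49/33310.
Target odds = 17/3.
Need 25ⁿ ≥ 17/3 ÷ (49/33310) = 566270/147.
25² = 625 falls short of 566270/147 but 25³ = 15625 reaches it, so n = 3.

3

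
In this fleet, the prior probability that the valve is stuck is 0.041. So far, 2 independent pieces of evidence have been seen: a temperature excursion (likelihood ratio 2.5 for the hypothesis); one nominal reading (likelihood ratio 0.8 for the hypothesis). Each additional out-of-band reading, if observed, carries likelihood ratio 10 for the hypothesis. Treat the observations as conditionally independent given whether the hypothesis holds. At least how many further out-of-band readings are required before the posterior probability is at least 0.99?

Prior odds = 0.041/0.959 = 41/959.
Combined Bayes factor of the evidence already in hand = 2.5 × 0.8 = 2.
Odds after that evidence = (41/959) × 2 = 82/959.
Target odds = 0.99/0.01 = 99.
Need 10ⁿ ≥ 99 ÷ (82/959) = 94941/82.
10³ = 1000 falls short of 94941/82 but 10⁴ = 10000 reaches it, so n = 4.

4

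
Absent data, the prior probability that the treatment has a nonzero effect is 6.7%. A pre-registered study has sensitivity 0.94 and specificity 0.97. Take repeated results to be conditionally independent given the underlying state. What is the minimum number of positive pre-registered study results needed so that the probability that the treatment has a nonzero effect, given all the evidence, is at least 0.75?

Prior odds: 0.067 ÷ 0.933 = 67/933.
False-positive rate = 1 − 0.97 = 0.03; likelihood ratio of a positive = 0.94/0.03 = 94/3.
Target posterior odds = 0.75/0.25 = 3.
Need (67/933) × (94/3)ⁿ ≥ 3, i.e. (94/3)ⁿ ≥ 2799/67.
(94/3)¹ = 94/3 falls short of 2799/67 but (94/3)² = 8836/9 reaches it, so n = 2.

2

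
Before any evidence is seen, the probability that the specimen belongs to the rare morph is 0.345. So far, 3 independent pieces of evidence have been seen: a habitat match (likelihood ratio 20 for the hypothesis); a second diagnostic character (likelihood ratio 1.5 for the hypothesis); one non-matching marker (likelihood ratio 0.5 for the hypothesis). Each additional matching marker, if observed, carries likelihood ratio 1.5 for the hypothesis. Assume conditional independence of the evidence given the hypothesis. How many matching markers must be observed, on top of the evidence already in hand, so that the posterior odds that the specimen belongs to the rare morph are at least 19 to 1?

3

Prior odds = 0.345/0.655 = 69/131.
Combined Bayes factor of the evidence already in hand = 20 × 1.5 × 0.5 = 15.
Odds after that evidence = (69/131) × 15 = 1035/131.
Target odds = 19.
Need 1.5ⁿ ≥ 19 ÷ (1035/131) = 2489/1035.
1.5² = 2.25 falls short of 2489/1035 but 1.5³ = 3.375 reaches it, so n = 3.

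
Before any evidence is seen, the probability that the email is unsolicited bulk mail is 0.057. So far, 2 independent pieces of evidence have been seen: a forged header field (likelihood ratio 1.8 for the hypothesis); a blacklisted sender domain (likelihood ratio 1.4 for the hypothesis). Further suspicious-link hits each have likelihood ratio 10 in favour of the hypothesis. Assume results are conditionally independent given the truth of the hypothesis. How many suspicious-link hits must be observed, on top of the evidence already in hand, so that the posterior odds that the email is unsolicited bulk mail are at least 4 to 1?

2

Prior odds = 0.057/0.943 = 57/943.
Combined Bayes factor of the evidence already in hand = 1.8 × 1.4 = 2.52.
Odds after that evidence = (57/943) × 2.52 = 3591/23575.
Target odds = 4.
Need 10ⁿ ≥ 4 ÷ (3591/23575) = 94300/3591.
10¹ = 10 falls short of 94300/3591 but 10² = 100 reaches it, so n = 2.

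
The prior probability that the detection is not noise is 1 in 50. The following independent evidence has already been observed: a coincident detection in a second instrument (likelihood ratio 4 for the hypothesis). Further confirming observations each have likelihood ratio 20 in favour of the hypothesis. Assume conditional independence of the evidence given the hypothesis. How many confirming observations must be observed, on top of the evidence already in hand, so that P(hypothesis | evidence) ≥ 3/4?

2

Prior odds = 0.02/0.98 = 1/49.
Bayes factor of the evidence already in hand = 4.
Odds after that evidence = (1/49) × 4 = 4/49.
Target odds = 0.75/0.25 = 3.
Need 20ⁿ ≥ 3 ÷ (4/49) = 36.75.
20¹ = 20 falls short of 36.75 but 20² = 400 reaches it, so n = 2.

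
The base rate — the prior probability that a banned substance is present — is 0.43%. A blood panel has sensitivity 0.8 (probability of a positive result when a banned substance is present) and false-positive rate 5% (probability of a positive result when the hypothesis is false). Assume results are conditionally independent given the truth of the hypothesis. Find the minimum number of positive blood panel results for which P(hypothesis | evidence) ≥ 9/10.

Prior odds = 0.0043/0.9957 = 43/9957.
Likelihood ratio of a positive result = 0.8/0.05 = 16.
Target odds: 0.9 ÷ 0.1 = 9.
Require 16ⁿ ≥ 9 ÷ (43/9957) = 89613/43.
16² = 256 falls short of 89613/43 but 16³ = 4096 reaches it, so n = 3.

3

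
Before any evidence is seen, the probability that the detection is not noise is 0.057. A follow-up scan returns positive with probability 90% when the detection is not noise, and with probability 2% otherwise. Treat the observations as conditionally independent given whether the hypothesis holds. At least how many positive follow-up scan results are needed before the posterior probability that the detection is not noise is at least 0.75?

Prior odds = 0.057/0.943 = 57/943.
Likelihood ratio of a positive result = 0.9/0.02 = 45.
Target posterior odds = 0.75/0.25 = 3.
Require 45ⁿ ≥ 3 ÷ (57/943) = 943/19.
45¹ = 45 falls short of 943/19 but 45² = 2025 reaches it, so n = 2.

2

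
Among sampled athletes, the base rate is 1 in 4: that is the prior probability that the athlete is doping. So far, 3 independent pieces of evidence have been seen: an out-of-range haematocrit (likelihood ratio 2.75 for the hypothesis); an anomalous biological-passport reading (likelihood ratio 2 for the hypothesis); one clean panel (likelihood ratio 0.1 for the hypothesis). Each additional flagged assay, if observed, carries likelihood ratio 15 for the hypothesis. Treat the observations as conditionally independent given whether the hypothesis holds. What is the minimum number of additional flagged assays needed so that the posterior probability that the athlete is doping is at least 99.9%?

4

Prior odds = 0.25/0.75 = 1/3.
Combined Bayes factor of the evidence already in hand = 2.75 × 2 × 0.1 = 0.55.
Odds after that evidence = (1/3) × 0.55 = 11/60.
Target odds = 0.999/0.001 = 999.
Need 15ⁿ ≥ 999 ÷ (11/60) = 59940/11.
15³ = 3375 falls short of 59940/11 but 15⁴ = 50625 reaches it, so n = 4.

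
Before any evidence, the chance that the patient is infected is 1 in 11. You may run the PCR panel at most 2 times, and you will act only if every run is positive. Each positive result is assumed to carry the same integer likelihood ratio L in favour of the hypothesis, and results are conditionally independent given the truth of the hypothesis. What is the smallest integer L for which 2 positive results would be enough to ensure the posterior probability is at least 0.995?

Prior odds = (1/11)/(10/11) = 0.1.
Target odds = 0.995/0.005 = 199.
Need L² ≥ 199 ÷ 0.1 = 1990.
44² = 1936 < 1990 ≤ 2025 = 45², so L = 45.

45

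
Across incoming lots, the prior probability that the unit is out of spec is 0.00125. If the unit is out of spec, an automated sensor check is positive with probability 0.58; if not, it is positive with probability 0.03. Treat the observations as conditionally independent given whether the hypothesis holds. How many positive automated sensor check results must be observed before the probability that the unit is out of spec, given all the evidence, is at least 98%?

Prior odds = 0.00125/0.99875 = 1/799.
Likelihood ratio of a positive = 0.58/0.03 = 58/3.
Target odds: 0.98 ÷ 0.02 = 49.
Need (1/799) × (58/3)ⁿ ≥ 49, i.e. (58/3)ⁿ ≥ 39151.
(58/3)³ = 195112/27 falls short of 39151 but (58/3)⁴ = 11316496/81 reaches it, so n = 4.

4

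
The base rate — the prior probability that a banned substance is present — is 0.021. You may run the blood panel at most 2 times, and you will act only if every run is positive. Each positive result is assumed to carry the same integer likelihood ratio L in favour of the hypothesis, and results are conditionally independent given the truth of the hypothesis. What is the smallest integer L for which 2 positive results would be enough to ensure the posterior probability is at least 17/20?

17

Prior odds = 0.021/0.979 = 21/979.
Target odds = 0.85/0.15 = 17/3.
Need L² ≥ 17/3 ÷ (21/979) = 16643/63.
16² = 256 < 16643/63 ≤ 289 = 17², so L = 17.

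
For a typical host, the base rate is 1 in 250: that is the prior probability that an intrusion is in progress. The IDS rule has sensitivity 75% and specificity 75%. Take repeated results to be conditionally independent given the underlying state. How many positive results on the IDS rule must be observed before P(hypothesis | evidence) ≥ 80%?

Prior odds: 0.004 ÷ 0.996 = 1/249.
False-positive rate = 1 − 0.75 = 0.25; likelihood ratio of a positive = 0.75/0.25 = 3.
Target odds: 0.8 ÷ 0.2 = 4.
Require 3ⁿ ≥ 4 ÷ (1/249) = 996.
3⁶ = 729 falls short of 996 but 3⁷ = 2187 reaches it, so n = 7.

7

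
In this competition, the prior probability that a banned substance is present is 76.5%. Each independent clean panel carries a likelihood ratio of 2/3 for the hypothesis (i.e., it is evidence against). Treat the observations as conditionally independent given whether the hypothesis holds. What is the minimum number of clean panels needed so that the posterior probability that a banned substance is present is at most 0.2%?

19

Prior odds = 0.765/0.235 = 153/47.
Likelihood ratio per clean panel = 2/3.
Target odds: 0.002 ÷ 0.998 = 1/499.
Require (2/3)ⁿ ≤ 1/499 ÷ (153/47) = 47/76347.
(2/3)¹⁸ = 262144/387420489 is still above 47/76347 but (2/3)¹⁹ ≈0.000451093 is at or below it, so n = 19.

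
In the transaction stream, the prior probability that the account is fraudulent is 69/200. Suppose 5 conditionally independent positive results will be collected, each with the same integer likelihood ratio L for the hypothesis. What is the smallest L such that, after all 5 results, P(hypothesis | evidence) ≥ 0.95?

Prior odds = 0.345/0.655 = 69/131.
Target odds = 0.95/0.05 = 19.
Need L⁵ ≥ 19 ÷ (69/131) = 2489/69.
2⁵ = 32 < 2489/69 ≤ 243 = 3⁵, so L = 3.

3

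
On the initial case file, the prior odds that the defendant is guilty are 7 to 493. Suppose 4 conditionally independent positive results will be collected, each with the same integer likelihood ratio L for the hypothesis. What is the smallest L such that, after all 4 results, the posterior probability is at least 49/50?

Prior odds = 7/493.
Target odds = 0.98/0.02 = 49.
Need L⁴ ≥ 49 ÷ (7/493) = 3451.
7⁴ = 2401 < 3451 ≤ 4096 = 8⁴, so L = 8.

8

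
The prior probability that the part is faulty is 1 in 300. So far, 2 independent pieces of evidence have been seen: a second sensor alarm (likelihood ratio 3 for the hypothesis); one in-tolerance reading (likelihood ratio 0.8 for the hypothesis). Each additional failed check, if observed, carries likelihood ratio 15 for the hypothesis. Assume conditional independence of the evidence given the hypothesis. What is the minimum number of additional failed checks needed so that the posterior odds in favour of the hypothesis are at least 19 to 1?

3

Prior odds = (1/300)/(299/300) = 1/299.
Combined Bayes factor of the evidence already in hand = 3 × 0.8 = 2.4.
Odds after that evidence = (1/299) × 2.4 = 12/1495.
Target odds = 19.
Need 15ⁿ ≥ 19 ÷ (12/1495) = 28405/12.
15² = 225 falls short of 28405/12 but 15³ = 3375 reaches it, so n = 3.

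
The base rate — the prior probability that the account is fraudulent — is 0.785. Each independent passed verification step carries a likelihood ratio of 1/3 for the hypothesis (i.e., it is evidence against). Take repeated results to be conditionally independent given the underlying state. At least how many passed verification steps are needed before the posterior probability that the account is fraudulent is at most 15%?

3

Prior odds = 0.785/0.215 = 157/43.
Likelihood ratio per passed verification step = 1/3.
Target posterior odds = 0.15/0.85 = 3/17.
Require (1/3)ⁿ ≤ 3/17 ÷ (157/43) = 129/2669.
(1/3)² = 1/9 is still above 129/2669 but (1/3)³ = 1/27 is at or below it, so n = 3.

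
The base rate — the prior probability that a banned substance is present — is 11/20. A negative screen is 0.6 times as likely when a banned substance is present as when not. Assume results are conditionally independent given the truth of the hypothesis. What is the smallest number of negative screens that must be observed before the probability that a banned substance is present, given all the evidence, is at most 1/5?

4

Prior odds: 0.55 ÷ 0.45 = 11/9.
Likelihood ratio per negative screen = 0.6.
Target odds: 0.2 ÷ 0.8 = 0.25.
Require 0.6ⁿ ≤ 0.25 ÷ (11/9) = 9/44.
0.6³ = 0.216 is still above 9/44 but 0.6⁴ = 0.1296 is at or below it, so n = 4.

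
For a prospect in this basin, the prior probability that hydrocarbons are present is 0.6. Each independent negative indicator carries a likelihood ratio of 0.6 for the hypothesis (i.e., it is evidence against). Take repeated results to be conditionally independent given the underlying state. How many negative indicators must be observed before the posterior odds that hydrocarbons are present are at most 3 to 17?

Prior odds: 0.6 ÷ 0.4 = 1.5.
Likelihood ratio per negative indicator = 0.6.
Target odds = 3/17.
Require 0.6ⁿ ≤ 3/17 ÷ 1.5 = 2/17.
0.6⁴ = 0.1296 is still above 2/17 but 0.6⁵ = 0.07776 is at or below it, so n = 5.

5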